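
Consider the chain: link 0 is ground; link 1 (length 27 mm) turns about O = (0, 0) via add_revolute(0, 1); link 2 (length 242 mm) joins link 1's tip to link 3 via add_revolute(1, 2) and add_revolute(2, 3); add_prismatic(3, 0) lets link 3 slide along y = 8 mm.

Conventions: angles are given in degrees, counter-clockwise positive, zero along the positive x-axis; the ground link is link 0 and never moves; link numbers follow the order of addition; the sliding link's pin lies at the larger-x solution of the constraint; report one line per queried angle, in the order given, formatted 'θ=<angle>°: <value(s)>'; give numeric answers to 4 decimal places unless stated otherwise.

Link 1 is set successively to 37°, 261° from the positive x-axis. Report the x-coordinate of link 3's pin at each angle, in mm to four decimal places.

geometry: r = 27 mm, L = 242 mm, e = 8 mm
θ=37°: crank pin P = (r cos θ, r sin θ) = (21.563159, 16.249006)
θ=37°: h = r sin θ − e = 16.249006 − 8 = 8.249006
θ=37°: x = r cos θ + √(L² − h²) = 21.563159 + 241.859368 = 263.422527
θ=261°: crank pin P = (r cos θ, r sin θ) = (-4.223731, -26.667585)
θ=261°: h = r sin θ − e = -26.667585 − 8 = -34.667585
θ=261°: x = r cos θ + √(L² − h²) = -4.223731 + 239.503984 = 235.280254

θ=37°: 263.4225
θ=261°: 235.2803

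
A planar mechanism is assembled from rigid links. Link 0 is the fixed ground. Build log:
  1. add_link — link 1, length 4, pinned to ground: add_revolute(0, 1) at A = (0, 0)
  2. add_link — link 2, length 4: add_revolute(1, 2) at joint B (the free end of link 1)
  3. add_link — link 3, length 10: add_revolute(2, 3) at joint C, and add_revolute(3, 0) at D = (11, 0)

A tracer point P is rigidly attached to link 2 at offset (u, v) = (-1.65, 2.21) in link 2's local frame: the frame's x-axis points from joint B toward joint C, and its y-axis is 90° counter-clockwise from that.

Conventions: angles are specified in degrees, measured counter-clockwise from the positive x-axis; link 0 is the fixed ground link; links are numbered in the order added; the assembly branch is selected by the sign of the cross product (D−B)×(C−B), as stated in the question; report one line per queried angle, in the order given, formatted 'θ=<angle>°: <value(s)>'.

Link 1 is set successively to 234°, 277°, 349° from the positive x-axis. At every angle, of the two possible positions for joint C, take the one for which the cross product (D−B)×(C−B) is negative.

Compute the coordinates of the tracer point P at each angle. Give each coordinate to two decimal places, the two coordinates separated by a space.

A=(0,0), D=(11.00,0)
θ=234°: B = A + 4.00·(cos234°, sin234°) = (-2.3511, -3.2361)
θ=234°: |BD| = 13.7377
θ=234°: circle(B,4.00) ∩ circle(D,10.00): a=3.8116, h=1.2132
θ=234°:   candidates: C₊=(1.0674,-1.1592) cross=16.666; C₋=(1.6390,-3.5172) cross=-16.666
θ=234°:   branch - wants cross < 0 → take C=(1.6390,-3.5172) (cross=-16.666)
θ=234°: ex = (C−B)/|BC| = (0.9975,-0.0703); ey = (0.0703,0.9975)
θ=234°: P = B + -1.65·ex + 2.21·ey = (-3.8417,-0.9155)
θ=277°: B = A + 4.00·(cos277°, sin277°) = (0.4875, -3.9702)
θ=277°: |BD| = 11.2372
θ=277°: circle(B,4.00) ∩ circle(D,10.00): a=1.8810, h=3.5301
θ=277°:   candidates: C₊=(1.0000,-0.0032) cross=39.669; C₋=(3.4944,-6.6080) cross=-39.669
θ=277°:   branch - wants cross < 0 → take C=(3.4944,-6.6080) (cross=-39.669)
θ=277°: ex = (C−B)/|BC| = (0.7517,-0.6595); ey = (0.6595,0.7517)
θ=277°: P = B + -1.65·ex + 2.21·ey = (0.7045,-1.2207)
θ=349°: B = A + 4.00·(cos349°, sin349°) = (3.9265, -0.7632)
θ=349°: |BD| = 7.1145
θ=349°: circle(B,4.00) ∩ circle(D,10.00): a=-2.3461, h=3.2397
θ=349°:   candidates: C₊=(1.2464,2.2061) cross=23.049; C₋=(1.9415,-4.2359) cross=-23.049
θ=349°:   branch - wants cross < 0 → take C=(1.9415,-4.2359) (cross=-23.049)
θ=349°: ex = (C−B)/|BC| = (-0.4963,-0.8682); ey = (0.8682,-0.4963)
θ=349°: P = B + -1.65·ex + 2.21·ey = (6.6640,-0.4275)

θ=234°: -3.84 -0.92
θ=277°: 0.70 -1.22
θ=349°: 6.66 -0.43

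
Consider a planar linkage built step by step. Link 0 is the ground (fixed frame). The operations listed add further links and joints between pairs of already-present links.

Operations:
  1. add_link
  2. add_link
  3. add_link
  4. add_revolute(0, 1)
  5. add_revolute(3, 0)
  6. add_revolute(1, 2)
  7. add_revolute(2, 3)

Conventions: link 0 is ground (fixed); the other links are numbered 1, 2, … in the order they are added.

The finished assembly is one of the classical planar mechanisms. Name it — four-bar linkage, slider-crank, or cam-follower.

links: 4 (incl. ground); joints: 4 revolute, 0 prismatic, 0 higher (cam) pair, forming one closed loop
4 links in a single 4R loop → four-bar linkage

four-bar linkage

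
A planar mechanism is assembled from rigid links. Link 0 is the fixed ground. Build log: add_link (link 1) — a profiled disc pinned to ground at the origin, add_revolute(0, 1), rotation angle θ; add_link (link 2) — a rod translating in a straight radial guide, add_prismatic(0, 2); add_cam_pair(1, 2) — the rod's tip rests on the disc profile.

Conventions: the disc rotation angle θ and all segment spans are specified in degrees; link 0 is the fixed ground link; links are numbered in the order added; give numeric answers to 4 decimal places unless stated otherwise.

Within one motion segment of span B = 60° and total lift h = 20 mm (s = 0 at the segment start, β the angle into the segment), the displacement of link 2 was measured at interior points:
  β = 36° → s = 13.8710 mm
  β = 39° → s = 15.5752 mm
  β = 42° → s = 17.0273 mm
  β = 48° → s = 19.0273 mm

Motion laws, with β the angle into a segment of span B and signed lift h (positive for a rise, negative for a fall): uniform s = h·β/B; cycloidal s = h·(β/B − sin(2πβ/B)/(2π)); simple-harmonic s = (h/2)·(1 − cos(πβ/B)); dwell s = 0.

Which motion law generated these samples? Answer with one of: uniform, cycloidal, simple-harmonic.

candidates at β/B = r: uniform s = h·r (linear in β); cycloidal s = h·(r − sin(2πr)/(2π)); simple-harmonic s = (h/2)(1 − cos(πr))
β=36°: printed 13.8710 | uniform 12.0000, cycloidal 13.8710, simple-harmonic 13.0902
β=39°: printed 15.5752 | uniform 13.0000, cycloidal 15.5752, simple-harmonic 14.5399
β=42°: printed 17.0273 | uniform 14.0000, cycloidal 17.0273, simple-harmonic 15.8779
β=48°: printed 19.0273 | uniform 16.0000, cycloidal 19.0273, simple-harmonic 18.0902
only one law matches every sample → cycloidal

cycloidal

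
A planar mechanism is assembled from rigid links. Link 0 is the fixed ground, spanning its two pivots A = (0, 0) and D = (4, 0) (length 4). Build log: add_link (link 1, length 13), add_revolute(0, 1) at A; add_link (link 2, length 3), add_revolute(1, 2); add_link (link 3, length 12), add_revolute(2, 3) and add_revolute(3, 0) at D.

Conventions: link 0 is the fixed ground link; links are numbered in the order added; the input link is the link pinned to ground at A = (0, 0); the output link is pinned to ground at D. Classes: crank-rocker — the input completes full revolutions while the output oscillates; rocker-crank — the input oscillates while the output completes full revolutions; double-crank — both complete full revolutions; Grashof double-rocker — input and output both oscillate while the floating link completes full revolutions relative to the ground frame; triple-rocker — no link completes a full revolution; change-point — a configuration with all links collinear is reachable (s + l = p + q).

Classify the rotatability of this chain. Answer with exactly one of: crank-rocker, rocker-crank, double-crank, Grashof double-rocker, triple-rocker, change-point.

lengths: ground=4, input=13, coupler=3, output=12
sorted: s=3 (shortest), l=13 (longest), p+q=16
s + l = 16 vs p + q = 16
s + l = p + q → change-point (collinear configuration reachable)

change-point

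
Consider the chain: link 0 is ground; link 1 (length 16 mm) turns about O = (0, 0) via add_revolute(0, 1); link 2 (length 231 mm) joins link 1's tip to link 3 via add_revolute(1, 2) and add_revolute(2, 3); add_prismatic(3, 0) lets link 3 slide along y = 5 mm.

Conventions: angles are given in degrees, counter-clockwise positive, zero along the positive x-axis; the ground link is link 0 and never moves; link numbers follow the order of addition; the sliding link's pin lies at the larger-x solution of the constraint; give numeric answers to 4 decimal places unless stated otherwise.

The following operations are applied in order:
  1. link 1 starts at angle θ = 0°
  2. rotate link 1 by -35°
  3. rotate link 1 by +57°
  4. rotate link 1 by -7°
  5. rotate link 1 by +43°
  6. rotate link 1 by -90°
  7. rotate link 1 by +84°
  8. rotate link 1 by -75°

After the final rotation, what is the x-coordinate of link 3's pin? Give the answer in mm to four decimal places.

geometry: r = 16 mm, L = 231 mm, e = 5 mm; θ starts at 0°
rotate link 1 by -35°: θ ← 0° -35° = -35°
rotate link 1 by +57°: θ ← -35° +57° = 22°
rotate link 1 by -7°: θ ← 22° -7° = 15°
rotate link 1 by +43°: θ ← 15° +43° = 58°
rotate link 1 by -90°: θ ← 58° -90° = -32°
rotate link 1 by +84°: θ ← -32° +84° = 52°
rotate link 1 by -75°: θ ← 52° -75° = -23°
crank pin P = (r cos θ, r sin θ) = (14.728078, -6.251698)
h = r sin θ − e = -6.251698 − 5 = -11.251698
x = r cos θ + √(L² − h²) = 14.728078 + 230.725810 = 245.453887

245.4539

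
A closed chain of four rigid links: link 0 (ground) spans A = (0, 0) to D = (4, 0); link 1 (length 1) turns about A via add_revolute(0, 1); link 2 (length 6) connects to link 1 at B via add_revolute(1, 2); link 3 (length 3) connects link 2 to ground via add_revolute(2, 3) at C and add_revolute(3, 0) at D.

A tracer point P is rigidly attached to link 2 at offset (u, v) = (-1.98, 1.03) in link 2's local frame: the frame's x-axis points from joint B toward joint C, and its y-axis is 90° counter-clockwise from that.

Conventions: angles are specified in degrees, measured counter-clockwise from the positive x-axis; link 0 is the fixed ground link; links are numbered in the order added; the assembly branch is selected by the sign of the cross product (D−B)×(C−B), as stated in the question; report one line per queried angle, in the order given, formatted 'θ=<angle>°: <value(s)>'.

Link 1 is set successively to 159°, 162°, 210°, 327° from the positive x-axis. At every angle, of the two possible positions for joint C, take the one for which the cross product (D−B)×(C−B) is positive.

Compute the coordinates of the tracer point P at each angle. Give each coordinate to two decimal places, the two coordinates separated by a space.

A=(0,0), D=(4.00,0)
θ=159°: B = A + 1.00·(cos159°, sin159°) = (-0.9336, 0.3584)
θ=159°: |BD| = 4.9466
θ=159°: circle(B,6.00) ∩ circle(D,3.00): a=5.2024, h=2.9891
θ=159°:   candidates: C₊=(4.4717,2.9627) cross=14.786; C₋=(4.0386,-2.9998) cross=-14.786
θ=159°:   branch + wants cross > 0 → take C=(4.4717,2.9627) (cross=14.786)
θ=159°: ex = (C−B)/|BC| = (0.9009,0.4341); ey = (-0.4341,0.9009)
θ=159°: P = B + -1.98·ex + 1.03·ey = (-3.1644,0.4269)
θ=162°: B = A + 1.00·(cos162°, sin162°) = (-0.9511, 0.3090)
θ=162°: |BD| = 4.9607
θ=162°: circle(B,6.00) ∩ circle(D,3.00): a=5.2017, h=2.9903
θ=162°:   candidates: C₊=(4.4269,2.9695) cross=14.834; C₋=(4.0543,-2.9995) cross=-14.834
θ=162°:   branch + wants cross > 0 → take C=(4.4269,2.9695) (cross=14.834)
θ=162°: ex = (C−B)/|BC| = (0.8963,0.4434); ey = (-0.4434,0.8963)
θ=162°: P = B + -1.98·ex + 1.03·ey = (-3.1825,0.3543)
θ=210°: B = A + 1.00·(cos210°, sin210°) = (-0.8660, -0.5000)
θ=210°: |BD| = 4.8916
θ=210°: circle(B,6.00) ∩ circle(D,3.00): a=5.2056, h=2.9835
θ=210°:   candidates: C₊=(4.0074,3.0000) cross=14.594; C₋=(4.6173,-2.9358) cross=-14.594
θ=210°:   branch + wants cross > 0 → take C=(4.0074,3.0000) (cross=14.594)
θ=210°: ex = (C−B)/|BC| = (0.8122,0.5833); ey = (-0.5833,0.8122)
θ=210°: P = B + -1.98·ex + 1.03·ey = (-3.0751,-0.8184)
θ=327°: B = A + 1.00·(cos327°, sin327°) = (0.8387, -0.5446)
θ=327°: |BD| = 3.2079
θ=327°: circle(B,6.00) ∩ circle(D,3.00): a=5.8123, h=1.4890
θ=327°:   candidates: C₊=(6.3138,1.9095) cross=4.777; C₋=(6.8194,-1.0252) cross=-4.777
θ=327°:   branch + wants cross > 0 → take C=(6.3138,1.9095) (cross=4.777)
θ=327°: ex = (C−B)/|BC| = (0.9125,0.4090); ey = (-0.4090,0.9125)
θ=327°: P = B + -1.98·ex + 1.03·ey = (-1.3894,-0.4146)

θ=159°: -3.16 0.43
θ=162°: -3.18 0.35
θ=210°: -3.08 -0.82
θ=327°: -1.39 -0.41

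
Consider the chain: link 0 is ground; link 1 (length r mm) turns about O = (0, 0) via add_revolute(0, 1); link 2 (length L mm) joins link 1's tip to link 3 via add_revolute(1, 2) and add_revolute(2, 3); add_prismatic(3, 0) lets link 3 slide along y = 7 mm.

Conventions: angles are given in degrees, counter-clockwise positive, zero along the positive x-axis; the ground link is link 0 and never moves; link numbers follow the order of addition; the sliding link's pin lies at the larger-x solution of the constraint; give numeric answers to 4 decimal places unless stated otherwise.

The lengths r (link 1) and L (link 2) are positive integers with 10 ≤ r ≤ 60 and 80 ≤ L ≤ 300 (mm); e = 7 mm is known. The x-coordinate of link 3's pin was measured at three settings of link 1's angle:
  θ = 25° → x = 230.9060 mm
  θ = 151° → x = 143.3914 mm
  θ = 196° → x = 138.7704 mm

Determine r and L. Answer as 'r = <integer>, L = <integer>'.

constraint per measurement: (x − r cos θ)² + (r sin θ − e)² = L²
subtracting the θ₁ and θ₂ equations cancels the r² and L² terms:
r = (x₁² − x₂²) / (2[(x₁cos θ₁ + e sin θ₁) − (x₂cos θ₂ + e sin θ₂)]) = 49.0001 → r = 49
L² = (x₁ − r cos θ₁)² + (r sin θ₁ − e)² = 34969.0179 → L = 187.0000 → L = 187
check at θ₃=196°: x = 138.7704 (printed 138.7704) ✓

r = 49, L = 187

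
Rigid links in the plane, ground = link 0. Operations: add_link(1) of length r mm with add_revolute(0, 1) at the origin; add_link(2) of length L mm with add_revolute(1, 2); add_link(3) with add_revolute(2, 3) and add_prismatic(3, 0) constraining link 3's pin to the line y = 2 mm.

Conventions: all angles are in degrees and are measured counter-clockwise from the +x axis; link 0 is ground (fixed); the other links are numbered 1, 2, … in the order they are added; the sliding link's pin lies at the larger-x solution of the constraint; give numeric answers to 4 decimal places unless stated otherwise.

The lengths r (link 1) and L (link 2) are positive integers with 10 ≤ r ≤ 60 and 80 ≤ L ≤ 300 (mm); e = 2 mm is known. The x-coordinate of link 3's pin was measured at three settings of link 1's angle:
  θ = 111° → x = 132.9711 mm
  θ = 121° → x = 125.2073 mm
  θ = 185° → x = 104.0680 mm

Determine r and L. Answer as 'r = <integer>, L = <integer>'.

constraint per measurement: (x − r cos θ)² + (r sin θ − e)² = L²
subtracting the θ₁ and θ₂ equations cancels the r² and L² terms:
r = (x₁² − x₂²) / (2[(x₁cos θ₁ + e sin θ₁) − (x₂cos θ₂ + e sin θ₂)]) = 59.0002 → r = 59
L² = (x₁ − r cos θ₁)² + (r sin θ₁ − e)² = 26568.9929 → L = 163.0000 → L = 163
check at θ₃=185°: x = 104.0680 (printed 104.0680) ✓

r = 59, L = 163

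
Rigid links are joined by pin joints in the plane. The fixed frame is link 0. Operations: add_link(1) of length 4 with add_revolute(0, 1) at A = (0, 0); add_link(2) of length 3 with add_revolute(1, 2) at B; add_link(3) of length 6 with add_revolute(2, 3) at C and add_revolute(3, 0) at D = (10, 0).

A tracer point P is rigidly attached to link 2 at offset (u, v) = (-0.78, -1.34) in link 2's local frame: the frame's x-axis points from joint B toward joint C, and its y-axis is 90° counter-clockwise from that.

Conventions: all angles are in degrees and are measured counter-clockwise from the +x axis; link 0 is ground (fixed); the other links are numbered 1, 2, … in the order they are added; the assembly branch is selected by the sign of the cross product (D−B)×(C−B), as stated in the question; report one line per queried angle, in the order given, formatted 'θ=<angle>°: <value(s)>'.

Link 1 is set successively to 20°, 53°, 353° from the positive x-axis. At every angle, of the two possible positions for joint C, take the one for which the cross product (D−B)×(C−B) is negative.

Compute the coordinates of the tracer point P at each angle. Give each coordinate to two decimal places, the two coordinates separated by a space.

A=(0,0), D=(10.00,0)
θ=20°: B = A + 4.00·(cos20°, sin20°) = (3.7588, 1.3681)
θ=20°: |BD| = 6.3894
θ=20°: circle(B,3.00) ∩ circle(D,6.00): a=1.0818, h=2.7981
θ=20°:   candidates: C₊=(5.4146,3.8697) cross=17.879; C₋=(4.2164,-1.5968) cross=-17.879
θ=20°:   branch - wants cross < 0 → take C=(4.2164,-1.5968) (cross=-17.879)
θ=20°: ex = (C−B)/|BC| = (0.1525,-0.9883); ey = (0.9883,0.1525)
θ=20°: P = B + -0.78·ex + -1.34·ey = (2.3155,1.9346)
θ=53°: B = A + 4.00·(cos53°, sin53°) = (2.4073, 3.1945)
θ=53°: |BD| = 8.2374
θ=53°: circle(B,3.00) ∩ circle(D,6.00): a=2.4798, h=1.6883
θ=53°:   candidates: C₊=(5.3478,3.7890) cross=13.907; C₋=(4.0383,0.6766) cross=-13.907
θ=53°:   branch - wants cross < 0 → take C=(4.0383,0.6766) (cross=-13.907)
θ=53°: ex = (C−B)/|BC| = (0.5437,-0.8393); ey = (0.8393,0.5437)
θ=53°: P = B + -0.78·ex + -1.34·ey = (0.8585,3.1207)
θ=353°: B = A + 4.00·(cos353°, sin353°) = (3.9702, -0.4875)
θ=353°: |BD| = 6.0495
θ=353°: circle(B,3.00) ∩ circle(D,6.00): a=0.7932, h=2.8933
θ=353°:   candidates: C₊=(4.5276,2.4603) cross=17.503; C₋=(4.9939,-3.3074) cross=-17.503
θ=353°:   branch - wants cross < 0 → take C=(4.9939,-3.3074) (cross=-17.503)
θ=353°: ex = (C−B)/|BC| = (0.3412,-0.9400); ey = (0.9400,0.3412)
θ=353°: P = B + -0.78·ex + -1.34·ey = (2.4444,-0.2116)

θ=20°: 2.32 1.93
θ=53°: 0.86 3.12
θ=353°: 2.44 -0.21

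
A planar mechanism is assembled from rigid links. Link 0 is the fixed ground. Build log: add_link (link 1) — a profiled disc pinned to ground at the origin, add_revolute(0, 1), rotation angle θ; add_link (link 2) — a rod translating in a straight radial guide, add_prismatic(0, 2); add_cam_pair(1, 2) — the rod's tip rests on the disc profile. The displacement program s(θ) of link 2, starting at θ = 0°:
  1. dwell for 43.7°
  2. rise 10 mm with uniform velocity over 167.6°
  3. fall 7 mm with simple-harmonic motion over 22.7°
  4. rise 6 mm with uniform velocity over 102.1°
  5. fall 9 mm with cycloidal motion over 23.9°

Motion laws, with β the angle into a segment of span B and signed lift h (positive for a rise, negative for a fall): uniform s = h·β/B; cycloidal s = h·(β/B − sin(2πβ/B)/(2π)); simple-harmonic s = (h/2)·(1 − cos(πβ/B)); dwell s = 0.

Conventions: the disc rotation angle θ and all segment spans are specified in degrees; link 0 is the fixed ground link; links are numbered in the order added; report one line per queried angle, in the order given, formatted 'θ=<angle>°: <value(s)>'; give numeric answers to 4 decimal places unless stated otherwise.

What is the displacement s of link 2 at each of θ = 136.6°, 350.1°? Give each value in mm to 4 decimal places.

seg 1 [0°–43.7°] dwell: s stays 0.0000
seg 2 [43.7°–211.3°] uniform, h=10: θ=136.6° here. β=92.9, B=167.6. 10·92.9/167.6 = 5.5430 → s = 5.5430
seg 2 [43.7°–211.3°] uniform, h=10: full span → s += 10 → s = 10.0000
seg 3 [211.3°–234°] simple-harmonic, h=-7: full span → s += -7 → s = 3.0000
seg 4 [234°–336.1°] uniform, h=6: full span → s += 6 → s = 9.0000
seg 5 [336.1°–360°] cycloidal, h=-9: θ=350.1° here. β=14, B=23.9. -9·(0.5858 − sin(2π·0.5858)/(2π)) = -6.0071 → s = 2.9929

θ=136.6°: 5.5430
θ=350.1°: 2.9929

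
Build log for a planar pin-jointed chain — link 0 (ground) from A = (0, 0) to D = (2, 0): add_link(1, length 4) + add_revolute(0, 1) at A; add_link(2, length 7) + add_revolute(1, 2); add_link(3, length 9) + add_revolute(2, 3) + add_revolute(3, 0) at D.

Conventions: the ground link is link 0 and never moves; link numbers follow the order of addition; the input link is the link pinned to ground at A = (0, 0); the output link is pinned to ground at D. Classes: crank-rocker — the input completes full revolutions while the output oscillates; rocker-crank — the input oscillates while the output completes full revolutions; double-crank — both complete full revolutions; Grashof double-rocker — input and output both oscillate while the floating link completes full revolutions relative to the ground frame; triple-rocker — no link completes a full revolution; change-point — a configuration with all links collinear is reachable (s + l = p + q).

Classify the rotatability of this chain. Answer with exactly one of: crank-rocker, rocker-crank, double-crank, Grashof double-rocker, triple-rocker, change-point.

lengths: ground=2, input=4, coupler=7, output=9
sorted: s=2 (shortest), l=9 (longest), p+q=11
s + l = 11 vs p + q = 11
s + l = p + q → change-point (collinear configuration reachable)

change-point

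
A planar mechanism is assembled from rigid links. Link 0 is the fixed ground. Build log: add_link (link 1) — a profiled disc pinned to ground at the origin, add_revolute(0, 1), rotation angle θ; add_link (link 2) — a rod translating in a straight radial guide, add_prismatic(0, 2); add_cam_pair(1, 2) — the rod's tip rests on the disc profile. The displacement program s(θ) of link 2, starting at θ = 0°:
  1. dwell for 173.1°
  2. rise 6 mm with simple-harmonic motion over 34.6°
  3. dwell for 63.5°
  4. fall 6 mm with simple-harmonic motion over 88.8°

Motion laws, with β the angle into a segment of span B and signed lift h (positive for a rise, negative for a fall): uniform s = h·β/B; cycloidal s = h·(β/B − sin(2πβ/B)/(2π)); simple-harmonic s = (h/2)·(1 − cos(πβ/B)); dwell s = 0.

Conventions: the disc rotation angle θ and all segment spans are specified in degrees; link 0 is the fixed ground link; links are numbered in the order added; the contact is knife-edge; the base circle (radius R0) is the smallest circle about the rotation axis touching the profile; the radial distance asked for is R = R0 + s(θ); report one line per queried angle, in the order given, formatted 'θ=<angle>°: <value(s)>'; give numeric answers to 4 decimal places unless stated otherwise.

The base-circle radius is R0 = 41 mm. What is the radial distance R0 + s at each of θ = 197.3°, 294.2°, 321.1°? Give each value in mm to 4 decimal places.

seg 1 [0°–173.1°] dwell: s stays 0.0000
seg 2 [173.1°–207.7°] simple-harmonic, h=6: θ=197.3° here. β=24.2, B=34.6. 6/2·(1 − cos(π·0.6994)) = 4.7589 → s = 4.7589
seg 2 [173.1°–207.7°] simple-harmonic, h=6: full span → s += 6 → s = 6.0000
seg 3 [207.7°–271.2°] dwell: s stays 6.0000
seg 4 [271.2°–360°] simple-harmonic, h=-6: θ=294.2° here. β=23, B=88.8. -6/2·(1 − cos(π·0.2590)) = -0.9396 → s = 5.0604
seg 4 [271.2°–360°] simple-harmonic, h=-6: θ=321.1° here. β=49.9, B=88.8. -6/2·(1 − cos(π·0.5619)) = -3.5801 → s = 2.4199
θ=197.3°: R = R0 + s = 41 + 4.7589 = 45.7589
θ=294.2°: R = R0 + s = 41 + 5.0604 = 46.0604
θ=321.1°: R = R0 + s = 41 + 2.4199 = 43.4199

θ=197.3°: 45.7589
θ=294.2°: 46.0604
θ=321.1°: 43.4199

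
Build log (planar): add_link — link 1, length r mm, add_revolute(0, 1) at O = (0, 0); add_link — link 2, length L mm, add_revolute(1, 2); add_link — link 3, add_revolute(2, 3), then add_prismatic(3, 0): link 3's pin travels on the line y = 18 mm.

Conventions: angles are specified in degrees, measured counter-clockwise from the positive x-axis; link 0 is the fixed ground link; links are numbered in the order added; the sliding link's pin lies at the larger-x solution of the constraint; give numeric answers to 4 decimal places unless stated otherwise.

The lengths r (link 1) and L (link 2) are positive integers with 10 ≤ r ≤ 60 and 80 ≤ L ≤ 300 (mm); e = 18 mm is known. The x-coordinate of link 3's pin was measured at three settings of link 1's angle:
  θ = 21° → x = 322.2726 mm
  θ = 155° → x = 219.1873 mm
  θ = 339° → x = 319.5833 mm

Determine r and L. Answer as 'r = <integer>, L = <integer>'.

constraint per measurement: (x − r cos θ)² + (r sin θ − e)² = L²
subtracting the θ₁ and θ₂ equations cancels the r² and L² terms:
r = (x₁² − x₂²) / (2[(x₁cos θ₁ + e sin θ₁) − (x₂cos θ₂ + e sin θ₂)]) = 56.0000 → r = 56
L² = (x₁ − r cos θ₁)² + (r sin θ₁ − e)² = 72900.0111 → L = 270.0000 → L = 270
check at θ₃=339°: x = 319.5833 (printed 319.5833) ✓

r = 56, L = 270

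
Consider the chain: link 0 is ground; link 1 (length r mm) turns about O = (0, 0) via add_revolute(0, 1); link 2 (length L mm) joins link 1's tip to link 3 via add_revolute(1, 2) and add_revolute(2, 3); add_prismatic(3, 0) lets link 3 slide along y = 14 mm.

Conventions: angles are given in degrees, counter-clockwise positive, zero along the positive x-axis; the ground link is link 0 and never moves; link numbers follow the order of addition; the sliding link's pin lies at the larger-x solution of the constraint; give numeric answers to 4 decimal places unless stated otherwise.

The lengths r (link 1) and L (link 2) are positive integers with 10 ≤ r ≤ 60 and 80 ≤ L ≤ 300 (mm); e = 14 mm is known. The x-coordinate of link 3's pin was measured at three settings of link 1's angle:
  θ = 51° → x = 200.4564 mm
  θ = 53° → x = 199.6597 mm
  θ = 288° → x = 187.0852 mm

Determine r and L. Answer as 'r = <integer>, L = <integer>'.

constraint per measurement: (x − r cos θ)² + (r sin θ − e)² = L²
subtracting the θ₁ and θ₂ equations cancels the r² and L² terms:
r = (x₁² − x₂²) / (2[(x₁cos θ₁ + e sin θ₁) − (x₂cos θ₂ + e sin θ₂)]) = 28.0006 → r = 28
L² = (x₁ − r cos θ₁)² + (r sin θ₁ − e)² = 33489.0131 → L = 183.0000 → L = 183
check at θ₃=288°: x = 187.0852 (printed 187.0852) ✓

r = 28, L = 183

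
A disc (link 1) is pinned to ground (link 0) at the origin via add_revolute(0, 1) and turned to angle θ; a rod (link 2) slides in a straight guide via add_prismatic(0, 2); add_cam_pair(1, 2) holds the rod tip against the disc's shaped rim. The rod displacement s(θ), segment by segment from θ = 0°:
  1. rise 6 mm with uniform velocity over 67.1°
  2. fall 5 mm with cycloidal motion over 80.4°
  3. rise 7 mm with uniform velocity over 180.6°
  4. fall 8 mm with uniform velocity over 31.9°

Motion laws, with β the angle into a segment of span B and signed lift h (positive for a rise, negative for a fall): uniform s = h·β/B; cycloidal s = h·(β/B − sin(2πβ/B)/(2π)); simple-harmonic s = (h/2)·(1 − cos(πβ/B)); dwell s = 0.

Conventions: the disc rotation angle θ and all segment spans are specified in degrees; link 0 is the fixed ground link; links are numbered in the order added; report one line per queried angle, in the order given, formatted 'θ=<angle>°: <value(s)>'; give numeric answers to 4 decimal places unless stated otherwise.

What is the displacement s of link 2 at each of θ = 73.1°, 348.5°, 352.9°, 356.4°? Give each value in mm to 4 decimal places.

segment 1 (0° to 67.1°, uniform, h = 6) is passed completely: s = 0.0000 + (6) = 6.0000
θ = 73.1° falls in segment 2 (67.1° to 147.5°, cycloidal, h = -5): β = 73.1 − 67.1 = 6°, B = 80.4°; Δs = -5·(0.0746 − sin(2π·0.0746)/(2π)) = -0.0135; s = 6.0000 − 0.0135 = 5.9865
segment 2 (67.1° to 147.5°, cycloidal, h = -5) is passed completely: s = 6.0000 + (-5) = 1.0000
segment 3 (147.5° to 328.1°, uniform, h = 7) is passed completely: s = 1.0000 + (7) = 8.0000
θ = 348.5° falls in segment 4 (328.1° to 360°, uniform, h = -8): β = 348.5 − 328.1 = 20.4°, B = 31.9°; Δs = -8·20.4/31.9 = -5.1160; s = 8.0000 − 5.1160 = 2.8840
θ = 352.9° falls in segment 4 (328.1° to 360°, uniform, h = -8): β = 352.9 − 328.1 = 24.8°, B = 31.9°; Δs = -8·24.8/31.9 = -6.2194; s = 8.0000 − 6.2194 = 1.7806
θ = 356.4° falls in segment 4 (328.1° to 360°, uniform, h = -8): β = 356.4 − 328.1 = 28.3°, B = 31.9°; Δs = -8·28.3/31.9 = -7.0972; s = 8.0000 − 7.0972 = 0.9028

θ=73.1°: 5.9865
θ=348.5°: 2.8840
θ=352.9°: 1.7806
θ=356.4°: 0.9028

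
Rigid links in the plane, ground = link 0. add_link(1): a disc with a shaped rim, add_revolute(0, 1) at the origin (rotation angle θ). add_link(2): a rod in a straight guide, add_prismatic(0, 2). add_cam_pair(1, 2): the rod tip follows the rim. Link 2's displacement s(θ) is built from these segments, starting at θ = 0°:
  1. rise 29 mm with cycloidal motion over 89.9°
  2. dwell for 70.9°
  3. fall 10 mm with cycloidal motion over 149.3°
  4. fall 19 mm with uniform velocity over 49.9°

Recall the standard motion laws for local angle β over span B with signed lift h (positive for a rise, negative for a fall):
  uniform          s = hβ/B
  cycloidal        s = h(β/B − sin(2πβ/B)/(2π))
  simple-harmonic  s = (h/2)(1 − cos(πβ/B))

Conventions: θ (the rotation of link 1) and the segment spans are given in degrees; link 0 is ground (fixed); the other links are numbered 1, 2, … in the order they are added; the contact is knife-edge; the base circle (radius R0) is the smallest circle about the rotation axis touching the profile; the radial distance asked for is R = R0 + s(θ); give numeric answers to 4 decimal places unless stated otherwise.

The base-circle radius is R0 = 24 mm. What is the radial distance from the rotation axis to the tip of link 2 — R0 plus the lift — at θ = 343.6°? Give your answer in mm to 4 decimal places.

segment 1 (0° to 89.9°, cycloidal, h = 29) is passed completely: s = 0.0000 + (29) = 29.0000
segment 2 (89.9° to 160.8°, dwell): s unchanged at 29.0000
segment 3 (160.8° to 310.1°, cycloidal, h = -10) is passed completely: s = 29.0000 + (-10) = 19.0000
θ = 343.6° falls in segment 4 (310.1° to 360°, uniform, h = -19): β = 343.6 − 310.1 = 33.5°, B = 49.9°; Δs = -19·33.5/49.9 = -12.7555; s = 19.0000 − 12.7555 = 6.2445
R = R0 + s = 24 + 6.2445 = 30.2445

30.2445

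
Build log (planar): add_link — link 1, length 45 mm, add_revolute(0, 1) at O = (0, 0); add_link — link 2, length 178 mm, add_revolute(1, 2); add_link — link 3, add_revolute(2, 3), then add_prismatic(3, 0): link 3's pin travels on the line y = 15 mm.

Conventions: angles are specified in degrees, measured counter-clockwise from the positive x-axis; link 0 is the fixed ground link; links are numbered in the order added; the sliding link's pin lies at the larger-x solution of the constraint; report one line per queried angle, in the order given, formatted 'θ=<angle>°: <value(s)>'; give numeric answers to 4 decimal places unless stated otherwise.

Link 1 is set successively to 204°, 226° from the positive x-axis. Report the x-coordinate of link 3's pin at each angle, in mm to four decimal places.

geometry: r = 45 mm, L = 178 mm, e = 15 mm
θ=204°: crank pin P = (r cos θ, r sin θ) = (-41.109546, -18.303149)
θ=204°: h = r sin θ − e = -18.303149 − 15 = -33.303149
θ=204°: x = r cos θ + √(L² − h²) = -41.109546 + 174.856799 = 133.747254
θ=226°: crank pin P = (r cos θ, r sin θ) = (-31.259627, -32.370291)
θ=226°: h = r sin θ − e = -32.370291 − 15 = -47.370291
θ=226°: x = r cos θ + √(L² − h²) = -31.259627 + 171.581047 = 140.321420

θ=204°: 133.7473
θ=226°: 140.3214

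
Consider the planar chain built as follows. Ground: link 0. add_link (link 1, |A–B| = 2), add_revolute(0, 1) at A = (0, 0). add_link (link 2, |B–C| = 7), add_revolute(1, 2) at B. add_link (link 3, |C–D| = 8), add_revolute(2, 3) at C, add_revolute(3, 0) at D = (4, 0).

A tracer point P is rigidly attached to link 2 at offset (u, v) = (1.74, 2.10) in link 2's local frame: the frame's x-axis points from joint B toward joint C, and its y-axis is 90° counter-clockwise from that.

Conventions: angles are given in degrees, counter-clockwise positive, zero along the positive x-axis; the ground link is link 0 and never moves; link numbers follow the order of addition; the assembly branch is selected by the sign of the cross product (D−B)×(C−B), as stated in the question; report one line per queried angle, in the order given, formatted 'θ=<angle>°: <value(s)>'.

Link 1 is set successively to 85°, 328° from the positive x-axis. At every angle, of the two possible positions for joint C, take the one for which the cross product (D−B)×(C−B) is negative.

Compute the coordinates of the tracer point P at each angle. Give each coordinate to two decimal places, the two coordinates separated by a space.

A=(0,0), D=(4.00,0)
θ=85°: B = A + 2.00·(cos85°, sin85°) = (0.1743, 1.9924)
θ=85°: |BD| = 4.3134
θ=85°: circle(B,7.00) ∩ circle(D,8.00): a=0.4179, h=6.9875
θ=85°:   candidates: C₊=(3.7726,7.9968) cross=30.140; C₋=(-2.6826,-4.3981) cross=-30.140
θ=85°:   branch - wants cross < 0 → take C=(-2.6826,-4.3981) (cross=-30.140)
θ=85°: ex = (C−B)/|BC| = (-0.4081,-0.9129); ey = (0.9129,-0.4081)
θ=85°: P = B + 1.74·ex + 2.10·ey = (1.3813,-0.4532)
θ=328°: B = A + 2.00·(cos328°, sin328°) = (1.6961, -1.0598)
θ=328°: |BD| = 2.5360
θ=328°: circle(B,7.00) ∩ circle(D,8.00): a=-1.6894, h=6.7931
θ=328°:   candidates: C₊=(-2.6777,4.4055) cross=17.227; C₋=(3.0002,-7.9373) cross=-17.227
θ=328°:   branch - wants cross < 0 → take C=(3.0002,-7.9373) (cross=-17.227)
θ=328°: ex = (C−B)/|BC| = (0.1863,-0.9825); ey = (0.9825,0.1863)
θ=328°: P = B + 1.74·ex + 2.10·ey = (4.0835,-2.3781)

θ=85°: 1.38 -0.45
θ=328°: 4.08 -2.38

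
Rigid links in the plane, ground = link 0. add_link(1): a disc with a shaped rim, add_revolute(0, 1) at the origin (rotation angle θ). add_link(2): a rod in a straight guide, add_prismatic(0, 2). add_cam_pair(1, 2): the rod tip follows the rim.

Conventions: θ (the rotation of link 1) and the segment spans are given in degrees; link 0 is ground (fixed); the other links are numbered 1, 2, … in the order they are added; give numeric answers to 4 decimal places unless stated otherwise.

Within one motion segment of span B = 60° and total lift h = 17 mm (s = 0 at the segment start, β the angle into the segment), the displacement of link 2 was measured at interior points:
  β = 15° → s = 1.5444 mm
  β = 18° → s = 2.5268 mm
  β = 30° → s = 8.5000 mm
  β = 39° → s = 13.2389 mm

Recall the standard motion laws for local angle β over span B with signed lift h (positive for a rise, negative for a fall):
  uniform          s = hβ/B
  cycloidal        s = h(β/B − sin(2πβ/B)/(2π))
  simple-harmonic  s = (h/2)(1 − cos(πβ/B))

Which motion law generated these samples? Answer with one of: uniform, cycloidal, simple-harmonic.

candidates at β/B = r: uniform s = h·r (linear in β); cycloidal s = h·(r − sin(2πr)/(2π)); simple-harmonic s = (h/2)(1 − cos(πr))
β=15°: printed 1.5444 | uniform 4.2500, cycloidal 1.5444, simple-harmonic 2.4896
β=18°: printed 2.5268 | uniform 5.1000, cycloidal 2.5268, simple-harmonic 3.5038
β=30°: printed 8.5000 | uniform 8.5000, cycloidal 8.5000, simple-harmonic 8.5000
β=39°: printed 13.2389 | uniform 11.0500, cycloidal 13.2389, simple-harmonic 12.3589
only one law matches every sample → cycloidal

cycloidal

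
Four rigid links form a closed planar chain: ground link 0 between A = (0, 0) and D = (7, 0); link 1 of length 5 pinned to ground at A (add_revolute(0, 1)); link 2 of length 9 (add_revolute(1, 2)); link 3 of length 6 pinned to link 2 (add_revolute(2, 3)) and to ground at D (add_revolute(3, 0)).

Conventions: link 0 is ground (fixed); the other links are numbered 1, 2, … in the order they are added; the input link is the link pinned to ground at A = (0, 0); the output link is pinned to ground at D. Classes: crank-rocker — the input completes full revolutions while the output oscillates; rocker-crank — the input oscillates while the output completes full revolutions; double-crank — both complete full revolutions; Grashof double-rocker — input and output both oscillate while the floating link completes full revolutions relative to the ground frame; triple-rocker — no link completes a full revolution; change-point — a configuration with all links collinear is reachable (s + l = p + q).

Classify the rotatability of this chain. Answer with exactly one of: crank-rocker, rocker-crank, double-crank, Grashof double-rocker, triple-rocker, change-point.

lengths: ground=7, input=5, coupler=9, output=6
sorted: s=5 (shortest), l=9 (longest), p+q=13
s + l = 14 vs p + q = 13
s + l > p + q → non-Grashof → no link fully rotates → triple-rocker

triple-rocker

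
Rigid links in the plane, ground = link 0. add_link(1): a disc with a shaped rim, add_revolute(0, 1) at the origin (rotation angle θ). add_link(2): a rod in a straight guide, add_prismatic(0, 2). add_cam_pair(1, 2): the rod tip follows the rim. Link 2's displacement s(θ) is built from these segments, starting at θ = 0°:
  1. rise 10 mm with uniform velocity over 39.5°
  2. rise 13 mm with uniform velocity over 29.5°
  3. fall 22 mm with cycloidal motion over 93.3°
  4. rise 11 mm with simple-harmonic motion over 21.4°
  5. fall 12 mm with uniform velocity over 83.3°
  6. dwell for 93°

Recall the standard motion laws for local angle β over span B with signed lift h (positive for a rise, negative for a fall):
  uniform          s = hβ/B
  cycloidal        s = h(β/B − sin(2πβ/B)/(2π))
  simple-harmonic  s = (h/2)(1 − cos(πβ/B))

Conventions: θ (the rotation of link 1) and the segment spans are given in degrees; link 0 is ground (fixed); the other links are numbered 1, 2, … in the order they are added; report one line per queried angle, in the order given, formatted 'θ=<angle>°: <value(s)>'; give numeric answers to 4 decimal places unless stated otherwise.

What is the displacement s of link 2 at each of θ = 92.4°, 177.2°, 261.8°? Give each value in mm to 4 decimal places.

segment 1 (0° to 39.5°, uniform, h = 10) is passed completely: s = 0.0000 + (10) = 10.0000
segment 2 (39.5° to 69°, uniform, h = 13) is passed completely: s = 10.0000 + (13) = 23.0000
θ = 92.4° falls in segment 3 (69° to 162.3°, cycloidal, h = -22): β = 92.4 − 69 = 23.4°, B = 93.3°; Δs = -22·(0.2508 − sin(2π·0.2508)/(2π)) = -2.0163; s = 23.0000 − 2.0163 = 20.9837
segment 3 (69° to 162.3°, cycloidal, h = -22) is passed completely: s = 23.0000 + (-22) = 1.0000
θ = 177.2° falls in segment 4 (162.3° to 183.7°, simple-harmonic, h = 11): β = 177.2 − 162.3 = 14.9°, B = 21.4°; Δs = 11/2·(1 − cos(π·0.6963)) = 8.6803; s = 1.0000 + 8.6803 = 9.6803
segment 4 (162.3° to 183.7°, simple-harmonic, h = 11) is passed completely: s = 1.0000 + (11) = 12.0000
θ = 261.8° falls in segment 5 (183.7° to 267°, uniform, h = -12): β = 261.8 − 183.7 = 78.1°, B = 83.3°; Δs = -12·78.1/83.3 = -11.2509; s = 12.0000 − 11.2509 = 0.7491

θ=92.4°: 20.9837
θ=177.2°: 9.6803
θ=261.8°: 0.7491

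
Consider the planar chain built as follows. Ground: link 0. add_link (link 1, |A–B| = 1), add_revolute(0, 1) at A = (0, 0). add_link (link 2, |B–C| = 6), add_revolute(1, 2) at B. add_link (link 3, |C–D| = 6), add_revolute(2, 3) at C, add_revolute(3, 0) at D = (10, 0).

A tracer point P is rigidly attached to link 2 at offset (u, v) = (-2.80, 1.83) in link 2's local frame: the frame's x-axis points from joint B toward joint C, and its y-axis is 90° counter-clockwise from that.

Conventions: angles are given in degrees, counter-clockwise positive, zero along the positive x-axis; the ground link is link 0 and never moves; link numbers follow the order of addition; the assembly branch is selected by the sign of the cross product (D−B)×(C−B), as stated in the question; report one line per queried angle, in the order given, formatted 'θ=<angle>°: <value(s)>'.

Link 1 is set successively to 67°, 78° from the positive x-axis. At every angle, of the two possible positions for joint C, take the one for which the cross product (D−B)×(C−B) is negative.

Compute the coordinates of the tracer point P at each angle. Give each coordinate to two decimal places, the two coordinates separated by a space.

A=(0,0), D=(10.00,0)
θ=67°: B = A + 1.00·(cos67°, sin67°) = (0.3907, 0.9205)
θ=67°: |BD| = 9.6533
θ=67°: circle(B,6.00) ∩ circle(D,6.00): a=4.8266, h=3.5642
θ=67°:   candidates: C₊=(5.5352,4.0082) cross=34.406; C₋=(4.8555,-3.0877) cross=-34.406
θ=67°:   branch - wants cross < 0 → take C=(4.8555,-3.0877) (cross=-34.406)
θ=67°: ex = (C−B)/|BC| = (0.7441,-0.6680); ey = (0.6680,0.7441)
θ=67°: P = B + -2.80·ex + 1.83·ey = (-0.4703,4.1528)
θ=78°: B = A + 1.00·(cos78°, sin78°) = (0.2079, 0.9781)
θ=78°: |BD| = 9.8408
θ=78°: circle(B,6.00) ∩ circle(D,6.00): a=4.9204, h=3.4336
θ=78°:   candidates: C₊=(5.4452,3.9057) cross=33.789; C₋=(4.7627,-2.9275) cross=-33.789
θ=78°:   branch - wants cross < 0 → take C=(4.7627,-2.9275) (cross=-33.789)
θ=78°: ex = (C−B)/|BC| = (0.7591,-0.6509); ey = (0.6509,0.7591)
θ=78°: P = B + -2.80·ex + 1.83·ey = (-0.7264,4.1900)

θ=67°: -0.47 4.15
θ=78°: -0.73 4.19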